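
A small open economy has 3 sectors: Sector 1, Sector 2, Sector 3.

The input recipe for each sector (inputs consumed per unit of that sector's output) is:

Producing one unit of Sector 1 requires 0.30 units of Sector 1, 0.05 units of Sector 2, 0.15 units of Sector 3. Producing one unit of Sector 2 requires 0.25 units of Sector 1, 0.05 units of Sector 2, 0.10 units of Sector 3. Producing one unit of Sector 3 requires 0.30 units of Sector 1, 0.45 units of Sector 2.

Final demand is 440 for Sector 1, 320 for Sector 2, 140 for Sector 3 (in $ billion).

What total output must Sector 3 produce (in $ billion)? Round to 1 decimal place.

x_3 = 340.5

I − A =
  [   0.70    -0.25    -0.30]
  [  -0.05     0.95    -0.45]
  [  -0.15    -0.10     1.00]
Cofactors of I−A, C_ij = (−1)^(i+j)·(minor ij) (rows/columns in the sector order above):
  C_11 = (0.95)(1.00) − (-0.45)(-0.10) = 0.9050
  C_12 = −[(-0.05)(1.00) − (-0.45)(-0.15)] = 0.1175
  C_13 = (-0.05)(-0.10) − (0.95)(-0.15) = 0.1475
  C_21 = −[(-0.25)(1.00) − (-0.30)(-0.10)] = 0.2800
  C_22 = (0.70)(1.00) − (-0.30)(-0.15) = 0.6550
  C_23 = −[(0.70)(-0.10) − (-0.25)(-0.15)] = 0.1075
  C_31 = (-0.25)(-0.45) − (-0.30)(0.95) = 0.3975
  C_32 = −[(0.70)(-0.45) − (-0.30)(-0.05)] = 0.3300
  C_33 = (0.70)(0.95) − (-0.25)(-0.05) = 0.6525
det(I−A) = Σ_j (I−A)_1j·C_1j = (0.70)(0.9050) + (-0.25)(0.1175) + (-0.30)(0.1475) = 0.559875
adj(I−A) = Cᵀ =
  [ 0.9050   0.2800   0.3975]
  [ 0.1175   0.6550   0.3300]
  [ 0.1475   0.1075   0.6525]
(I − A)⁻¹ = adj(I−A) / det(I−A) ≈
  [   1.6164     0.5001     0.7100]
  [   0.2099     1.1699     0.5894]
  [   0.2635     0.1920     1.1654]
x = (I − A)⁻¹ d = adj(I−A)·d / det(I−A), with det(I−A) = 0.559875:
  x_1 = (0.9050·440 + 0.2800·320 + 0.3975·140) / 0.559875 = 543.45 / 0.559875 ≈ 970.7
  x_2 = (0.1175·440 + 0.6550·320 + 0.3300·140) / 0.559875 = 307.50 / 0.559875 ≈ 549.2
  x_3 = (0.1475·440 + 0.1075·320 + 0.6525·140) / 0.559875 = 190.65 / 0.559875 ≈ 340.5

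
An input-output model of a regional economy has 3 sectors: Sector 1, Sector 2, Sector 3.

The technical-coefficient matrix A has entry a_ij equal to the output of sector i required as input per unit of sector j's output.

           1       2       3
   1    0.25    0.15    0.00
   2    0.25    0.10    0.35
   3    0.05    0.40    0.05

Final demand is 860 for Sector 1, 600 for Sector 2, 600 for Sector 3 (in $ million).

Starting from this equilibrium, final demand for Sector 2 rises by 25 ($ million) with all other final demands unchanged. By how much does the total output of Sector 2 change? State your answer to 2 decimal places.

I − A =
  [   0.75    -0.15     0.00]
  [  -0.25     0.90    -0.35]
  [  -0.05    -0.40     0.95]
Cofactors of I−A, C_ij = (−1)^(i+j)·(minor ij) (rows/columns in the sector order above):
  C_11 = (0.90)(0.95) − (-0.35)(-0.40) = 0.7150
  C_12 = −[(-0.25)(0.95) − (-0.35)(-0.05)] = 0.2550
  C_13 = (-0.25)(-0.40) − (0.90)(-0.05) = 0.1450
  C_21 = −[(-0.15)(0.95) − (0.00)(-0.40)] = 0.1425
  C_22 = (0.75)(0.95) − (0.00)(-0.05) = 0.7125
  C_23 = −[(0.75)(-0.40) − (-0.15)(-0.05)] = 0.3075
  C_31 = (-0.15)(-0.35) − (0.00)(0.90) = 0.0525
  C_32 = −[(0.75)(-0.35) − (0.00)(-0.25)] = 0.2625
  C_33 = (0.75)(0.90) − (-0.15)(-0.25) = 0.6375
det(I−A) = Σ_j (I−A)_1j·C_1j = (0.75)(0.7150) + (-0.15)(0.2550) + (0.00)(0.1450) = 0.4980
adj(I−A) = Cᵀ =
  [ 0.7150   0.1425   0.0525]
  [ 0.2550   0.7125   0.2625]
  [ 0.1450   0.3075   0.6375]
(I − A)⁻¹ = adj(I−A) / det(I−A) ≈
  [   1.4357     0.2861     0.1054]
  [   0.5120     1.4307     0.5271]
  [   0.2912     0.6175     1.2801]
Δx = (I − A)⁻¹ Δd with Δd having +25 in the Sector 2 component and 0 elsewhere.
So Δx_2 = L_22 · (+25), where L_22 = adj(I−A)_22 / det(I−A) = 0.7125 / 0.4980.
Δx_2 = 0.7125 × (+25) / 0.4980 = 17.8125 / 0.4980 ≈ 35.77.

Δx_2 = 35.77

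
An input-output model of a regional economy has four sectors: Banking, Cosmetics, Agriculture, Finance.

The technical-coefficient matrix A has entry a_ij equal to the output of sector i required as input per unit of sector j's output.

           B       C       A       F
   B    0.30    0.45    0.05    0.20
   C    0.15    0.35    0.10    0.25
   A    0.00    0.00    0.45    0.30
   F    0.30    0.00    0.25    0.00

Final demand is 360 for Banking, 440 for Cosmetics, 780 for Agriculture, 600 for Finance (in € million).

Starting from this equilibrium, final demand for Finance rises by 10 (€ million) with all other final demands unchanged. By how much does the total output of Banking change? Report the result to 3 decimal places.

Δx_B = 11.426

I − A =
  [   0.70    -0.45    -0.05    -0.20]
  [  -0.15     0.65    -0.10    -0.25]
  [   0.00     0.00     0.55    -0.30]
  [  -0.30     0.00    -0.25     1.00]
Compute the cofactors C_ij = (−1)^(i+j)·(3×3 minor ij) of I−A; the adjugate is their transpose:
adj(I−A) = Cᵀ =
  [ 0.308750   0.213750   0.138125   0.156625]
  [ 0.121500   0.295000   0.126500   0.136000]
  [ 0.058500   0.040500   0.314750   0.116250]
  [ 0.107250   0.074250   0.120125   0.213125]
det(I−A) = Σ_j (I−A)_1j·C_1j = (0.70)(0.308750) + (-0.45)(0.121500) + (-0.05)(0.058500) + (-0.20)(0.107250) = 0.137075
(I − A)⁻¹ = adj(I−A) / det(I−A) ≈
  [   2.2524     1.5594     1.0077     1.1426]
  [   0.8864     2.1521     0.9229     0.9922]
  [   0.4268     0.2955     2.2962     0.8481]
  [   0.7824     0.5417     0.8763     1.5548]
Δx = (I − A)⁻¹ Δd with Δd having +10 in the Finance component and 0 elsewhere.
So Δx_B = L_BF · (+10), where L_BF = adj(I−A)_BF / det(I−A) = 0.156625 / 0.137075.
Δx_B = 0.156625 × (+10) / 0.137075 = 1.56625 / 0.137075 ≈ 11.426.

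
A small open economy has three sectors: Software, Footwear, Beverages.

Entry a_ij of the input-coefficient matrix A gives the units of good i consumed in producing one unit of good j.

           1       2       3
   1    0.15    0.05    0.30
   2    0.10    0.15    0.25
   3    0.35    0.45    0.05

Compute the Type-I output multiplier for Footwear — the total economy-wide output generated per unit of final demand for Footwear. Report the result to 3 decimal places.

I − A =
  [   0.85    -0.05    -0.30]
  [  -0.10     0.85    -0.25]
  [  -0.35    -0.45     0.95]
Cofactors of I−A, C_ij = (−1)^(i+j)·(minor ij) (rows/columns in the sector order above):
  C_11 = (0.85)(0.95) − (-0.25)(-0.45) = 0.6950
  C_12 = −[(-0.10)(0.95) − (-0.25)(-0.35)] = 0.1825
  C_13 = (-0.10)(-0.45) − (0.85)(-0.35) = 0.3425
  C_21 = −[(-0.05)(0.95) − (-0.30)(-0.45)] = 0.1825
  C_22 = (0.85)(0.95) − (-0.30)(-0.35) = 0.7025
  C_23 = −[(0.85)(-0.45) − (-0.05)(-0.35)] = 0.4000
  C_31 = (-0.05)(-0.25) − (-0.30)(0.85) = 0.2675
  C_32 = −[(0.85)(-0.25) − (-0.30)(-0.10)] = 0.2425
  C_33 = (0.85)(0.85) − (-0.05)(-0.10) = 0.7175
det(I−A) = Σ_j (I−A)_1j·C_1j = (0.85)(0.6950) + (-0.05)(0.1825) + (-0.30)(0.3425) = 0.478875
adj(I−A) = Cᵀ =
  [ 0.6950   0.1825   0.2675]
  [ 0.1825   0.7025   0.2425]
  [ 0.3425   0.4000   0.7175]
(I − A)⁻¹ = adj(I−A) / det(I−A) ≈
  [   1.4513     0.3811     0.5586]
  [   0.3811     1.4670     0.5064]
  [   0.7152     0.8353     1.4983]
The output multiplier for sector j is the column-j sum of the Leontief inverse (I − A)⁻¹ = adj(I−A) / det(I−A).
Column 2 of adj(I−A): (0.1825, 0.7025, 0.4000); det(I−A) = 0.478875.
m_2 = (0.1825 + 0.7025 + 0.4000) / 0.478875 = 1.285 / 0.478875 ≈ 2.683.

m_2 = 2.683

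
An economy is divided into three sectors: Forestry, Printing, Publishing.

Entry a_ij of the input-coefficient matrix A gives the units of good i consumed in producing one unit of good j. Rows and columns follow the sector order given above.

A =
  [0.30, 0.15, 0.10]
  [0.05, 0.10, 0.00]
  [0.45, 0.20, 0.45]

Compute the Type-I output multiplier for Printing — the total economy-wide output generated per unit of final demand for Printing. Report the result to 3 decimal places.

I − A =
  [   0.70    -0.15    -0.10]
  [  -0.05     0.90     0.00]
  [  -0.45    -0.20     0.55]
Cofactors of I−A, C_ij = (−1)^(i+j)·(minor ij) (rows/columns in the sector order above):
  C_11 = (0.90)(0.55) − (0.00)(-0.20) = 0.4950
  C_12 = −[(-0.05)(0.55) − (0.00)(-0.45)] = 0.0275
  C_13 = (-0.05)(-0.20) − (0.90)(-0.45) = 0.4150
  C_21 = −[(-0.15)(0.55) − (-0.10)(-0.20)] = 0.1025
  C_22 = (0.70)(0.55) − (-0.10)(-0.45) = 0.3400
  C_23 = −[(0.70)(-0.20) − (-0.15)(-0.45)] = 0.2075
  C_31 = (-0.15)(0.00) − (-0.10)(0.90) = 0.0900
  C_32 = −[(0.70)(0.00) − (-0.10)(-0.05)] = 0.0050
  C_33 = (0.70)(0.90) − (-0.15)(-0.05) = 0.6225
det(I−A) = Σ_j (I−A)_1j·C_1j = (0.70)(0.4950) + (-0.15)(0.0275) + (-0.10)(0.4150) = 0.300875
adj(I−A) = Cᵀ =
  [ 0.4950   0.1025   0.0900]
  [ 0.0275   0.3400   0.0050]
  [ 0.4150   0.2075   0.6225]
(I − A)⁻¹ = adj(I−A) / det(I−A) ≈
  [   1.6452     0.3407     0.2991]
  [   0.0914     1.1300     0.0166]
  [   1.3793     0.6897     2.0690]
The output multiplier for sector j is the column-j sum of the Leontief inverse (I − A)⁻¹ = adj(I−A) / det(I−A).
Column 2 of adj(I−A): (0.1025, 0.3400, 0.2075); det(I−A) = 0.300875.
m_2 = (0.1025 + 0.3400 + 0.2075) / 0.300875 = 0.65 / 0.300875 ≈ 2.160.

m_2 = 2.160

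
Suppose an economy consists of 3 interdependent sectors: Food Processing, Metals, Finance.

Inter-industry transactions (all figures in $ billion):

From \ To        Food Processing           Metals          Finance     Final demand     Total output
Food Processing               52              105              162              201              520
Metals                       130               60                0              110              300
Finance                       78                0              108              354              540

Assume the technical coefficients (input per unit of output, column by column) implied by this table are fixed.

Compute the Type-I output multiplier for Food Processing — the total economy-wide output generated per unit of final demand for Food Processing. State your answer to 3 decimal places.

Technical coefficients a_ij = z_ij / X_j:
  a_11 = 52/520 = 0.10, a_21 = 130/520 = 0.25, a_31 = 78/520 = 0.15
  a_12 = 105/300 = 0.35, a_22 = 60/300 = 0.20, a_32 = 0/300 = 0.00
  a_13 = 162/540 = 0.30, a_23 = 0/540 = 0.00, a_33 = 108/540 = 0.20
I − A =
  [   0.90    -0.35    -0.30]
  [  -0.25     0.80     0.00]
  [  -0.15     0.00     0.80]
Cofactors of I−A, C_ij = (−1)^(i+j)·(minor ij) (rows/columns in the sector order above):
  C_11 = (0.80)(0.80) − (0.00)(0.00) = 0.6400
  C_12 = −[(-0.25)(0.80) − (0.00)(-0.15)] = 0.2000
  C_13 = (-0.25)(0.00) − (0.80)(-0.15) = 0.1200
  C_21 = −[(-0.35)(0.80) − (-0.30)(0.00)] = 0.2800
  C_22 = (0.90)(0.80) − (-0.30)(-0.15) = 0.6750
  C_23 = −[(0.90)(0.00) − (-0.35)(-0.15)] = 0.0525
  C_31 = (-0.35)(0.00) − (-0.30)(0.80) = 0.2400
  C_32 = −[(0.90)(0.00) − (-0.30)(-0.25)] = 0.0750
  C_33 = (0.90)(0.80) − (-0.35)(-0.25) = 0.6325
det(I−A) = Σ_j (I−A)_1j·C_1j = (0.90)(0.6400) + (-0.35)(0.2000) + (-0.30)(0.1200) = 0.4700
adj(I−A) = Cᵀ =
  [ 0.6400   0.2800   0.2400]
  [ 0.2000   0.6750   0.0750]
  [ 0.1200   0.0525   0.6325]
(I − A)⁻¹ = adj(I−A) / det(I−A) ≈
  [   1.3617     0.5957     0.5106]
  [   0.4255     1.4362     0.1596]
  [   0.2553     0.1117     1.3457]
The output multiplier for sector j is the column-j sum of the Leontief inverse (I − A)⁻¹ = adj(I−A) / det(I−A).
Column 1 of adj(I−A): (0.6400, 0.2000, 0.1200); det(I−A) = 0.4700.
m_1 = (0.6400 + 0.2000 + 0.1200) / 0.4700 = 0.96 / 0.4700 ≈ 2.043.

m_1 = 2.043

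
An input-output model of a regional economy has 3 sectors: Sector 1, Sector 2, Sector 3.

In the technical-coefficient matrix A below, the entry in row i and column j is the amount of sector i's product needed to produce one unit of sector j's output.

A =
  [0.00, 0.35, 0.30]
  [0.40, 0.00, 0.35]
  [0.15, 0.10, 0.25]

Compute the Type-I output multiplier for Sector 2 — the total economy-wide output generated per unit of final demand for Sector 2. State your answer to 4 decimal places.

I − A =
  [   1.00    -0.35    -0.30]
  [  -0.40     1.00    -0.35]
  [  -0.15    -0.10     0.75]
Cofactors of I−A, C_ij = (−1)^(i+j)·(minor ij) (rows/columns in the sector order above):
  C_11 = (1.00)(0.75) − (-0.35)(-0.10) = 0.7150
  C_12 = −[(-0.40)(0.75) − (-0.35)(-0.15)] = 0.3525
  C_13 = (-0.40)(-0.10) − (1.00)(-0.15) = 0.1900
  C_21 = −[(-0.35)(0.75) − (-0.30)(-0.10)] = 0.2925
  C_22 = (1.00)(0.75) − (-0.30)(-0.15) = 0.7050
  C_23 = −[(1.00)(-0.10) − (-0.35)(-0.15)] = 0.1525
  C_31 = (-0.35)(-0.35) − (-0.30)(1.00) = 0.4225
  C_32 = −[(1.00)(-0.35) − (-0.30)(-0.40)] = 0.4700
  C_33 = (1.00)(1.00) − (-0.35)(-0.40) = 0.8600
det(I−A) = Σ_j (I−A)_1j·C_1j = (1.00)(0.7150) + (-0.35)(0.3525) + (-0.30)(0.1900) = 0.534625
adj(I−A) = Cᵀ =
  [ 0.7150   0.2925   0.4225]
  [ 0.3525   0.7050   0.4700]
  [ 0.1900   0.1525   0.8600]
(I − A)⁻¹ = adj(I−A) / det(I−A) ≈
  [   1.33739     0.54711     0.79027]
  [   0.65934     1.31868     0.87912]
  [   0.35539     0.28525     1.60860]
The output multiplier for sector j is the column-j sum of the Leontief inverse (I − A)⁻¹ = adj(I−A) / det(I−A).
Column 2 of adj(I−A): (0.2925, 0.7050, 0.1525); det(I−A) = 0.534625.
m_2 = (0.2925 + 0.7050 + 0.1525) / 0.534625 = 1.15 / 0.534625 ≈ 2.1510.

m_2 = 2.1510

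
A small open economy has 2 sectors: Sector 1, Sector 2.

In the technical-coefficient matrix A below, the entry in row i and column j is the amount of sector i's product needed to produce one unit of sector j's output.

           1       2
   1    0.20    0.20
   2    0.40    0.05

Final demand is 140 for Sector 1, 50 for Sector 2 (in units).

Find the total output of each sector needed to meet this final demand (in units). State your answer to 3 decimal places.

I − A =
  [   0.80    -0.20]
  [  -0.40     0.95]
det(I−A) = (0.80)(0.95) − (-0.20)(-0.40) = 0.6800
adj(I−A) = [[0.95, 0.20], [0.40, 0.80]]
(I − A)⁻¹ = adj(I−A) / det(I−A) ≈
  [   1.3971     0.2941]
  [   0.5882     1.1765]
x = (I − A)⁻¹ d = adj(I−A)·d / det(I−A), with det(I−A) = 0.6800:
  x_1 = (0.95·140 + 0.20·50) / 0.6800 = 143.00 / 0.6800 ≈ 210.294
  x_2 = (0.40·140 + 0.80·50) / 0.6800 = 96.00 / 0.6800 ≈ 141.176

x_1 = 210.294, x_2 = 141.176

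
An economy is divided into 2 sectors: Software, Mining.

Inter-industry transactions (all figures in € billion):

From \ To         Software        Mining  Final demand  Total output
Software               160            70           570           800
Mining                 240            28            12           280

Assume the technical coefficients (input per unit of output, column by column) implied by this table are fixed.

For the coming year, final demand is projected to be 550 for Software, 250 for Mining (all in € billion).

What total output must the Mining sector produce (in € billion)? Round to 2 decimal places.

x_2 = 565.89

Technical coefficients a_ij = z_ij / X_j:
  a_11 = 160/800 = 0.20, a_21 = 240/800 = 0.30
  a_12 = 70/280 = 0.25, a_22 = 28/280 = 0.10
I − A =
  [   0.80    -0.25]
  [  -0.30     0.90]
det(I−A) = (0.80)(0.90) − (-0.25)(-0.30) = 0.6450
adj(I−A) = [[0.90, 0.25], [0.30, 0.80]]
(I − A)⁻¹ = adj(I−A) / det(I−A) ≈
  [   1.3953     0.3876]
  [   0.4651     1.2403]
x = (I − A)⁻¹ d = adj(I−A)·d / det(I−A), with det(I−A) = 0.6450:
  x_1 = (0.90·550 + 0.25·250) / 0.6450 = 557.50 / 0.6450 ≈ 864.34
  x_2 = (0.30·550 + 0.80·250) / 0.6450 = 365.00 / 0.6450 ≈ 565.89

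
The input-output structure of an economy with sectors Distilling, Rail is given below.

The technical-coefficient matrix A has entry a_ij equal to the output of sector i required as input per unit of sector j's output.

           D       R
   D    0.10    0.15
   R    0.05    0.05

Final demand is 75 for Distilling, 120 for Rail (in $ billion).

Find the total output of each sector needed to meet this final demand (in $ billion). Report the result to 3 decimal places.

x_D = 105.310, x_R = 131.858

I − A =
  [   0.90    -0.15]
  [  -0.05     0.95]
det(I−A) = (0.90)(0.95) − (-0.15)(-0.05) = 0.8475
adj(I−A) = [[0.95, 0.15], [0.05, 0.90]]
(I − A)⁻¹ = adj(I−A) / det(I−A) ≈
  [   1.1209     0.1770]
  [   0.0590     1.0619]
x = (I − A)⁻¹ d = adj(I−A)·d / det(I−A), with det(I−A) = 0.8475:
  x_D = (0.95·75 + 0.15·120) / 0.8475 = 89.25 / 0.8475 ≈ 105.310
  x_R = (0.05·75 + 0.90·120) / 0.8475 = 111.75 / 0.8475 ≈ 131.858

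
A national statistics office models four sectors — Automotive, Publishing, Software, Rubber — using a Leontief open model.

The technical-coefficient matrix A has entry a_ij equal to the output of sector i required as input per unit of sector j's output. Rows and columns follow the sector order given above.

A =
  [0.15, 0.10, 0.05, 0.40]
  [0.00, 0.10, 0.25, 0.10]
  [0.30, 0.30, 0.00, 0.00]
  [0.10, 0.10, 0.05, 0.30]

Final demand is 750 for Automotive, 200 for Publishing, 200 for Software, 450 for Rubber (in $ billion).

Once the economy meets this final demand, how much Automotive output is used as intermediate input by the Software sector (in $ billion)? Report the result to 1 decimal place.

z_13 = 40.2

I − A =
  [   0.85    -0.10    -0.05    -0.40]
  [   0.00     0.90    -0.25    -0.10]
  [  -0.30    -0.30     1.00     0.00]
  [  -0.10    -0.10    -0.05     0.70]
Compute the cofactors C_ij = (−1)^(i+j)·(3×3 minor ij) of I−A; the adjugate is their transpose:
adj(I−A) = Cᵀ =
  [ 0.56600   0.12650   0.07700   0.34150]
  [ 0.06400   0.53850   0.14350   0.11350]
  [ 0.18900   0.19950   0.49000   0.13650]
  [ 0.10350   0.10925   0.06650   0.68025]
det(I−A) = Σ_j (I−A)_1j·C_1j = (0.85)(0.56600) + (-0.10)(0.06400) + (-0.05)(0.18900) + (-0.40)(0.10350) = 0.42385
(I − A)⁻¹ = adj(I−A) / det(I−A) ≈
  [   1.3354     0.2985     0.1817     0.8057]
  [   0.1510     1.2705     0.3386     0.2678]
  [   0.4459     0.4707     1.1561     0.3220]
  [   0.2442     0.2578     0.1569     1.6049]
First solve x = (I − A)⁻¹ d = adj(I−A)·d / det(I−A); in particular x_3 = (0.18900·750 + 0.19950·200 + 0.49000·200 + 0.13650·450) / 0.42385 = 341.075 / 0.42385 ≈ 804.707.
Intermediate flow from 1 to 3: z_13 = a_13 · x_3 = 0.05 × 341.075 / 0.42385 = 17.05375 / 0.42385 ≈ 40.2.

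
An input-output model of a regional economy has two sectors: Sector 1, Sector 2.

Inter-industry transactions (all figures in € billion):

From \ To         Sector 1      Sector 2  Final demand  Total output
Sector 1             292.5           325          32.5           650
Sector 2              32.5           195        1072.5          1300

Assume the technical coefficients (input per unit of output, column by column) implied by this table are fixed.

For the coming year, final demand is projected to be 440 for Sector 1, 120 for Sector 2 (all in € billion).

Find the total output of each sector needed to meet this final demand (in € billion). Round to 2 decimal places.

x_1 = 887.91, x_2 = 193.41

Technical coefficients a_ij = z_ij / X_j:
  a_11 = 292.5/650 = 0.45, a_21 = 32.5/650 = 0.05
  a_12 = 325/1300 = 0.25, a_22 = 195/1300 = 0.15
I − A =
  [   0.55    -0.25]
  [  -0.05     0.85]
det(I−A) = (0.55)(0.85) − (-0.25)(-0.05) = 0.4550
adj(I−A) = [[0.85, 0.25], [0.05, 0.55]]
(I − A)⁻¹ = adj(I−A) / det(I−A) ≈
  [   1.8681     0.5495]
  [   0.1099     1.2088]
x = (I − A)⁻¹ d = adj(I−A)·d / det(I−A), with det(I−A) = 0.4550:
  x_1 = (0.85·440 + 0.25·120) / 0.4550 = 404.00 / 0.4550 ≈ 887.91
  x_2 = (0.05·440 + 0.55·120) / 0.4550 = 88.00 / 0.4550 ≈ 193.41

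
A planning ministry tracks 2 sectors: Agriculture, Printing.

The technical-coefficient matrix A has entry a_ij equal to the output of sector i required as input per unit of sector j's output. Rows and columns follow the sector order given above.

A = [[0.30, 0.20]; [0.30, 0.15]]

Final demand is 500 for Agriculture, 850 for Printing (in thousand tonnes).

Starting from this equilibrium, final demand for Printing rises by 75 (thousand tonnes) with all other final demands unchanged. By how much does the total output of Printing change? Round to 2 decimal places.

Δx_P = 98.13

I − A =
  [   0.70    -0.20]
  [  -0.30     0.85]
det(I−A) = (0.70)(0.85) − (-0.20)(-0.30) = 0.5350
adj(I−A) = [[0.85, 0.20], [0.30, 0.70]]
(I − A)⁻¹ = adj(I−A) / det(I−A) ≈
  [   1.5888     0.3738]
  [   0.5607     1.3084]
Δx = (I − A)⁻¹ Δd with Δd having +75 in the Printing component and 0 elsewhere.
So Δx_P = L_PP · (+75), where L_PP = adj(I−A)_PP / det(I−A) = 0.70 / 0.5350.
Δx_P = 0.70 × (+75) / 0.5350 = 52.50 / 0.5350 ≈ 98.13.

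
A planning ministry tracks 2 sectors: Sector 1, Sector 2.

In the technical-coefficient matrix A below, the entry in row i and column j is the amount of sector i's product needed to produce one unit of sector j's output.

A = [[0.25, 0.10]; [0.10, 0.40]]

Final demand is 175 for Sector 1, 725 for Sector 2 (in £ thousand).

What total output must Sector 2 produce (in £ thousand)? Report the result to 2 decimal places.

x_2 = 1275.57

I − A =
  [   0.75    -0.10]
  [  -0.10     0.60]
det(I−A) = (0.75)(0.60) − (-0.10)(-0.10) = 0.4400
adj(I−A) = [[0.60, 0.10], [0.10, 0.75]]
(I − A)⁻¹ = adj(I−A) / det(I−A) ≈
  [   1.3636     0.2273]
  [   0.2273     1.7045]
x = (I − A)⁻¹ d = adj(I−A)·d / det(I−A), with det(I−A) = 0.4400:
  x_1 = (0.60·175 + 0.10·725) / 0.4400 = 177.50 / 0.4400 ≈ 403.41
  x_2 = (0.10·175 + 0.75·725) / 0.4400 = 561.25 / 0.4400 ≈ 1275.57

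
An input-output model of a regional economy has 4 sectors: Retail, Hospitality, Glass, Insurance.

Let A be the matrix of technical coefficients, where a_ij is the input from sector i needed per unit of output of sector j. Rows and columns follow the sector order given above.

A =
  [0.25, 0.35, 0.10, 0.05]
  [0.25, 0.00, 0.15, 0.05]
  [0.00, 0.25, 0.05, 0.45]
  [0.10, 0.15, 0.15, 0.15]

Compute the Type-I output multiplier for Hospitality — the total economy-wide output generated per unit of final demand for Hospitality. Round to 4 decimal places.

m_2 = 2.8798

I − A =
  [   0.75    -0.35    -0.10    -0.05]
  [  -0.25     1.00    -0.15    -0.05]
  [   0.00    -0.25     0.95    -0.45]
  [  -0.10    -0.15    -0.15     0.85]
Compute the cofactors C_ij = (−1)^(i+j)·(3×3 minor ij) of I−A; the adjugate is their transpose:
adj(I−A) = Cᵀ =
  [ 0.689000   0.296000   0.140125   0.132125]
  [ 0.196500   0.545750   0.124125   0.109375]
  [ 0.116250   0.224500   0.548875   0.310625]
  [ 0.136250   0.170750   0.135250   0.595000]
det(I−A) = Σ_j (I−A)_1j·C_1j = (0.75)(0.689000) + (-0.35)(0.196500) + (-0.10)(0.116250) + (-0.05)(0.136250) = 0.4295375
(I − A)⁻¹ = adj(I−A) / det(I−A) ≈
  [   1.60405     0.68911     0.32622     0.30760]
  [   0.45747     1.27055     0.28897     0.25463]
  [   0.27064     0.52266     1.27783     0.72316]
  [   0.31720     0.39752     0.31487     1.38521]
The output multiplier for sector j is the column-j sum of the Leontief inverse (I − A)⁻¹ = adj(I−A) / det(I−A).
Column 2 of adj(I−A): (0.296000, 0.545750, 0.224500, 0.170750); det(I−A) = 0.4295375.
m_2 = (0.296000 + 0.545750 + 0.224500 + 0.170750) / 0.4295375 = 1.237 / 0.4295375 ≈ 2.8798.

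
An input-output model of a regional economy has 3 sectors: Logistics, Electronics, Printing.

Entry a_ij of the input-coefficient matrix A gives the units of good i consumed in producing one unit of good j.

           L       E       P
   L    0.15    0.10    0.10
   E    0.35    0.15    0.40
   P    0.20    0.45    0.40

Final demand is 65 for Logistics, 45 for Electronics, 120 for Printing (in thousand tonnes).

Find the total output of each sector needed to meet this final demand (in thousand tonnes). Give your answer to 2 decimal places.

x_L = 188.23, x_E = 392.69, x_P = 557.26

I − A =
  [   0.85    -0.10    -0.10]
  [  -0.35     0.85    -0.40]
  [  -0.20    -0.45     0.60]
Cofactors of I−A, C_ij = (−1)^(i+j)·(minor ij) (rows/columns in the sector order above):
  C_11 = (0.85)(0.60) − (-0.40)(-0.45) = 0.3300
  C_12 = −[(-0.35)(0.60) − (-0.40)(-0.20)] = 0.2900
  C_13 = (-0.35)(-0.45) − (0.85)(-0.20) = 0.3275
  C_21 = −[(-0.10)(0.60) − (-0.10)(-0.45)] = 0.1050
  C_22 = (0.85)(0.60) − (-0.10)(-0.20) = 0.4900
  C_23 = −[(0.85)(-0.45) − (-0.10)(-0.20)] = 0.4025
  C_31 = (-0.10)(-0.40) − (-0.10)(0.85) = 0.1250
  C_32 = −[(0.85)(-0.40) − (-0.10)(-0.35)] = 0.3750
  C_33 = (0.85)(0.85) − (-0.10)(-0.35) = 0.6875
det(I−A) = Σ_j (I−A)_1j·C_1j = (0.85)(0.3300) + (-0.10)(0.2900) + (-0.10)(0.3275) = 0.21875
adj(I−A) = Cᵀ =
  [ 0.3300   0.1050   0.1250]
  [ 0.2900   0.4900   0.3750]
  [ 0.3275   0.4025   0.6875]
(I − A)⁻¹ = adj(I−A) / det(I−A) ≈
  [   1.5086     0.4800     0.5714]
  [   1.3257     2.2400     1.7143]
  [   1.4971     1.8400     3.1429]
x = (I − A)⁻¹ d = adj(I−A)·d / det(I−A), with det(I−A) = 0.21875:
  x_L = (0.3300·65 + 0.1050·45 + 0.1250·120) / 0.21875 = 41.175 / 0.21875 ≈ 188.23
  x_E = (0.2900·65 + 0.4900·45 + 0.3750·120) / 0.21875 = 85.90 / 0.21875 ≈ 392.69
  x_P = (0.3275·65 + 0.4025·45 + 0.6875·120) / 0.21875 = 121.90 / 0.21875 ≈ 557.26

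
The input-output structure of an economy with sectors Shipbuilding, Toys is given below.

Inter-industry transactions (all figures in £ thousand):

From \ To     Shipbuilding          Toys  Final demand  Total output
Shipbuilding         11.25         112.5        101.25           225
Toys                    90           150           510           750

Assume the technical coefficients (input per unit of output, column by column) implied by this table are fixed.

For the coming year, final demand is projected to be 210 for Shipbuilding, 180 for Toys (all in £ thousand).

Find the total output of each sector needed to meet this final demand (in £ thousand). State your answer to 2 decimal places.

Technical coefficients a_ij = z_ij / X_j:
  a_11 = 11.25/225 = 0.05, a_21 = 90/225 = 0.40
  a_12 = 112.5/750 = 0.15, a_22 = 150/750 = 0.20
I − A =
  [   0.95    -0.15]
  [  -0.40     0.80]
det(I−A) = (0.95)(0.80) − (-0.15)(-0.40) = 0.7000
adj(I−A) = [[0.80, 0.15], [0.40, 0.95]]
(I − A)⁻¹ = adj(I−A) / det(I−A) ≈
  [   1.1429     0.2143]
  [   0.5714     1.3571]
x = (I − A)⁻¹ d = adj(I−A)·d / det(I−A), with det(I−A) = 0.7000:
  x_1 = (0.80·210 + 0.15·180) / 0.7000 = 195.00 / 0.7000 ≈ 278.57
  x_2 = (0.40·210 + 0.95·180) / 0.7000 = 255.00 / 0.7000 ≈ 364.29

x_1 = 278.57, x_2 = 364.29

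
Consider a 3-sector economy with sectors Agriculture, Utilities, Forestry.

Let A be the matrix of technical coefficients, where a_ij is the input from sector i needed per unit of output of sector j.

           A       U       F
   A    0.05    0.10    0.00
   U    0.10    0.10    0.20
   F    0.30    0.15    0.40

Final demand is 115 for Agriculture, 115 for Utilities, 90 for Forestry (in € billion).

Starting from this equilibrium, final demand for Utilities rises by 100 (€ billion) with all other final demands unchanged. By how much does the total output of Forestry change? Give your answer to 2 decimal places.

Δx_F = 36.51

I − A =
  [   0.95    -0.10     0.00]
  [  -0.10     0.90    -0.20]
  [  -0.30    -0.15     0.60]
Cofactors of I−A, C_ij = (−1)^(i+j)·(minor ij) (rows/columns in the sector order above):
  C_11 = (0.90)(0.60) − (-0.20)(-0.15) = 0.5100
  C_12 = −[(-0.10)(0.60) − (-0.20)(-0.30)] = 0.1200
  C_13 = (-0.10)(-0.15) − (0.90)(-0.30) = 0.2850
  C_21 = −[(-0.10)(0.60) − (0.00)(-0.15)] = 0.0600
  C_22 = (0.95)(0.60) − (0.00)(-0.30) = 0.5700
  C_23 = −[(0.95)(-0.15) − (-0.10)(-0.30)] = 0.1725
  C_31 = (-0.10)(-0.20) − (0.00)(0.90) = 0.0200
  C_32 = −[(0.95)(-0.20) − (0.00)(-0.10)] = 0.1900
  C_33 = (0.95)(0.90) − (-0.10)(-0.10) = 0.8450
det(I−A) = Σ_j (I−A)_1j·C_1j = (0.95)(0.5100) + (-0.10)(0.1200) + (0.00)(0.2850) = 0.4725
adj(I−A) = Cᵀ =
  [ 0.5100   0.0600   0.0200]
  [ 0.1200   0.5700   0.1900]
  [ 0.2850   0.1725   0.8450]
(I − A)⁻¹ = adj(I−A) / det(I−A) ≈
  [   1.0794     0.1270     0.0423]
  [   0.2540     1.2063     0.4021]
  [   0.6032     0.3651     1.7884]
Δx = (I − A)⁻¹ Δd with Δd having +100 in the Utilities component and 0 elsewhere.
So Δx_F = L_FU · (+100), where L_FU = adj(I−A)_FU / det(I−A) = 0.1725 / 0.4725.
Δx_F = 0.1725 × (+100) / 0.4725 = 17.25 / 0.4725 ≈ 36.51.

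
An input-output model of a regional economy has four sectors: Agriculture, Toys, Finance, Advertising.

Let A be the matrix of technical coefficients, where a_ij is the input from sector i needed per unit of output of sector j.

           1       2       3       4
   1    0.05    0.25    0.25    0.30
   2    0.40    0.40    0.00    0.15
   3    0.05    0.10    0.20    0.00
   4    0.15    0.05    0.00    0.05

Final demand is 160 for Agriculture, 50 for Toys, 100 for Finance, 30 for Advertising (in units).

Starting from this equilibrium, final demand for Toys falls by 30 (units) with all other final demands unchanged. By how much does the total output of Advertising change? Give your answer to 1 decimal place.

Δx_4 = -7.0

I − A =
  [   0.95    -0.25    -0.25    -0.30]
  [  -0.40     0.60     0.00    -0.15]
  [  -0.05    -0.10     0.80     0.00]
  [  -0.15    -0.05     0.00     0.95]
Compute the cofactors C_ij = (−1)^(i+j)·(3×3 minor ij) of I−A; the adjugate is their transpose:
adj(I−A) = Cᵀ =
  [ 0.450000   0.225750   0.140625   0.177750]
  [ 0.322000   0.674125   0.100625   0.208125]
  [ 0.068375   0.098375   0.400750   0.037125]
  [ 0.088000   0.071125   0.027500   0.358500]
det(I−A) = Σ_j (I−A)_1j·C_1j = (0.95)(0.450000) + (-0.25)(0.322000) + (-0.25)(0.068375) + (-0.30)(0.088000) = 0.30350625
(I − A)⁻¹ = adj(I−A) / det(I−A) ≈
  [   1.4827     0.7438     0.4633     0.5857]
  [   1.0609     2.2211     0.3315     0.6857]
  [   0.2253     0.3241     1.3204     0.1223]
  [   0.2899     0.2343     0.0906     1.1812]
Δx = (I − A)⁻¹ Δd with Δd having -30 in the Toys component and 0 elsewhere.
So Δx_4 = L_42 · (-30), where L_42 = adj(I−A)_42 / det(I−A) = 0.071125 / 0.30350625.
Δx_4 = 0.071125 × (-30) / 0.30350625 = -2.13375 / 0.30350625 ≈ -7.0.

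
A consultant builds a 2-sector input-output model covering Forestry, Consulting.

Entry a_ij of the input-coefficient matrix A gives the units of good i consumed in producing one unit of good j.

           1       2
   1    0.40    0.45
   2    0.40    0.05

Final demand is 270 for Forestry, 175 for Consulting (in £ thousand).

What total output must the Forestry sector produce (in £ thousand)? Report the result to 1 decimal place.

x_1 = 859.6

I − A =
  [   0.60    -0.45]
  [  -0.40     0.95]
det(I−A) = (0.60)(0.95) − (-0.45)(-0.40) = 0.3900
adj(I−A) = [[0.95, 0.45], [0.40, 0.60]]
(I − A)⁻¹ = adj(I−A) / det(I−A) ≈
  [   2.4359     1.1538]
  [   1.0256     1.5385]
x = (I − A)⁻¹ d = adj(I−A)·d / det(I−A), with det(I−A) = 0.3900:
  x_1 = (0.95·270 + 0.45·175) / 0.3900 = 335.25 / 0.3900 ≈ 859.6
  x_2 = (0.40·270 + 0.60·175) / 0.3900 = 213.00 / 0.3900 ≈ 546.2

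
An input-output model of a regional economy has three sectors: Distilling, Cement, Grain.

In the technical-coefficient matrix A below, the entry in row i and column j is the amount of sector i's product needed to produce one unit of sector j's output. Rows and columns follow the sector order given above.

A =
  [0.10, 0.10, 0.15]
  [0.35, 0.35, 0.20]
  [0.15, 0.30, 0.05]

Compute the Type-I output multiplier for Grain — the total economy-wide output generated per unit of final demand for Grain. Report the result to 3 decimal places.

I − A =
  [   0.90    -0.10    -0.15]
  [  -0.35     0.65    -0.20]
  [  -0.15    -0.30     0.95]
Cofactors of I−A, C_ij = (−1)^(i+j)·(minor ij) (rows/columns in the sector order above):
  C_11 = (0.65)(0.95) − (-0.20)(-0.30) = 0.5575
  C_12 = −[(-0.35)(0.95) − (-0.20)(-0.15)] = 0.3625
  C_13 = (-0.35)(-0.30) − (0.65)(-0.15) = 0.2025
  C_21 = −[(-0.10)(0.95) − (-0.15)(-0.30)] = 0.1400
  C_22 = (0.90)(0.95) − (-0.15)(-0.15) = 0.8325
  C_23 = −[(0.90)(-0.30) − (-0.10)(-0.15)] = 0.2850
  C_31 = (-0.10)(-0.20) − (-0.15)(0.65) = 0.1175
  C_32 = −[(0.90)(-0.20) − (-0.15)(-0.35)] = 0.2325
  C_33 = (0.90)(0.65) − (-0.10)(-0.35) = 0.5500
det(I−A) = Σ_j (I−A)_1j·C_1j = (0.90)(0.5575) + (-0.10)(0.3625) + (-0.15)(0.2025) = 0.435125
adj(I−A) = Cᵀ =
  [ 0.5575   0.1400   0.1175]
  [ 0.3625   0.8325   0.2325]
  [ 0.2025   0.2850   0.5500]
(I − A)⁻¹ = adj(I−A) / det(I−A) ≈
  [   1.2812     0.3217     0.2700]
  [   0.8331     1.9132     0.5343]
  [   0.4654     0.6550     1.2640]
The output multiplier for sector j is the column-j sum of the Leontief inverse (I − A)⁻¹ = adj(I−A) / det(I−A).
Column 3 of adj(I−A): (0.1175, 0.2325, 0.5500); det(I−A) = 0.435125.
m_3 = (0.1175 + 0.2325 + 0.5500) / 0.435125 = 0.90 / 0.435125 ≈ 2.068.

m_3 = 2.068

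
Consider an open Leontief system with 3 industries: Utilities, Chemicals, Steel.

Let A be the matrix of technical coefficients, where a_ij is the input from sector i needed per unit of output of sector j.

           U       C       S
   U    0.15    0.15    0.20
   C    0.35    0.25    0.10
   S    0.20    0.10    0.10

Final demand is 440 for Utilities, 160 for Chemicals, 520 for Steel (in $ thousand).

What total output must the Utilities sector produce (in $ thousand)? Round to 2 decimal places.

x_U = 843.51

I − A =
  [   0.85    -0.15    -0.20]
  [  -0.35     0.75    -0.10]
  [  -0.20    -0.10     0.90]
Cofactors of I−A, C_ij = (−1)^(i+j)·(minor ij) (rows/columns in the sector order above):
  C_11 = (0.75)(0.90) − (-0.10)(-0.10) = 0.6650
  C_12 = −[(-0.35)(0.90) − (-0.10)(-0.20)] = 0.3350
  C_13 = (-0.35)(-0.10) − (0.75)(-0.20) = 0.1850
  C_21 = −[(-0.15)(0.90) − (-0.20)(-0.10)] = 0.1550
  C_22 = (0.85)(0.90) − (-0.20)(-0.20) = 0.7250
  C_23 = −[(0.85)(-0.10) − (-0.15)(-0.20)] = 0.1150
  C_31 = (-0.15)(-0.10) − (-0.20)(0.75) = 0.1650
  C_32 = −[(0.85)(-0.10) − (-0.20)(-0.35)] = 0.1550
  C_33 = (0.85)(0.75) − (-0.15)(-0.35) = 0.5850
det(I−A) = Σ_j (I−A)_1j·C_1j = (0.85)(0.6650) + (-0.15)(0.3350) + (-0.20)(0.1850) = 0.4780
adj(I−A) = Cᵀ =
  [ 0.6650   0.1550   0.1650]
  [ 0.3350   0.7250   0.1550]
  [ 0.1850   0.1150   0.5850]
(I − A)⁻¹ = adj(I−A) / det(I−A) ≈
  [   1.3912     0.3243     0.3452]
  [   0.7008     1.5167     0.3243]
  [   0.3870     0.2406     1.2238]
x = (I − A)⁻¹ d = adj(I−A)·d / det(I−A), with det(I−A) = 0.4780:
  x_U = (0.6650·440 + 0.1550·160 + 0.1650·520) / 0.4780 = 403.20 / 0.4780 ≈ 843.51
  x_C = (0.3350·440 + 0.7250·160 + 0.1550·520) / 0.4780 = 344.00 / 0.4780 ≈ 719.67
  x_S = (0.1850·440 + 0.1150·160 + 0.5850·520) / 0.4780 = 404.00 / 0.4780 ≈ 845.19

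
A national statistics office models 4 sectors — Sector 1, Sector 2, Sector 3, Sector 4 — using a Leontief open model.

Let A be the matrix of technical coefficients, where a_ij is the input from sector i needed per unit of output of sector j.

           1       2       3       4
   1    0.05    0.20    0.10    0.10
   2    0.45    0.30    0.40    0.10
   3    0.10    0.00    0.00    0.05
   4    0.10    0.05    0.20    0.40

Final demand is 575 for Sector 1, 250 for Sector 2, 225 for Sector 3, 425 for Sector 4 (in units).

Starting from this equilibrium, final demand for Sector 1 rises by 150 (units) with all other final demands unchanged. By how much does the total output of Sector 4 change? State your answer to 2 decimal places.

I − A =
  [   0.95    -0.20    -0.10    -0.10]
  [  -0.45     0.70    -0.40    -0.10]
  [  -0.10     0.00     1.00    -0.05]
  [  -0.10    -0.05    -0.20     0.60]
Compute the cofactors C_ij = (−1)^(i+j)·(3×3 minor ij) of I−A; the adjugate is their transpose:
adj(I−A) = Cᵀ =
  [ 0.407000   0.123250   0.109500   0.097500]
  [ 0.303500   0.542000   0.280000   0.164250]
  [ 0.046125   0.015875   0.329000   0.037750]
  [ 0.108500   0.071000   0.151250   0.560000]
det(I−A) = Σ_j (I−A)_1j·C_1j = (0.95)(0.407000) + (-0.20)(0.303500) + (-0.10)(0.046125) + (-0.10)(0.108500) = 0.3104875
(I − A)⁻¹ = adj(I−A) / det(I−A) ≈
  [   1.3108     0.3970     0.3527     0.3140]
  [   0.9775     1.7456     0.9018     0.5290]
  [   0.1486     0.0511     1.0596     0.1216]
  [   0.3495     0.2287     0.4871     1.8036]
Δx = (I − A)⁻¹ Δd with Δd having +150 in the Sector 1 component and 0 elsewhere.
So Δx_4 = L_41 · (+150), where L_41 = adj(I−A)_41 / det(I−A) = 0.108500 / 0.3104875.
Δx_4 = 0.108500 × (+150) / 0.3104875 = 16.275 / 0.3104875 ≈ 52.42.

Δx_4 = 52.42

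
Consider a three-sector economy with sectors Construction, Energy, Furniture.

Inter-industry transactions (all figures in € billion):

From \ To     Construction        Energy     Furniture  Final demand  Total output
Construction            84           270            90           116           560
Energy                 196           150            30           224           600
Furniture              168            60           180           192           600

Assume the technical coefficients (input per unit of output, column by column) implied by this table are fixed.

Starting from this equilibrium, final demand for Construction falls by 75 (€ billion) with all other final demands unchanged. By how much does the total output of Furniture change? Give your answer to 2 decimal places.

Δx_3 = -68.18

Technical coefficients a_ij = z_ij / X_j:
  a_11 = 84/560 = 0.15, a_21 = 196/560 = 0.35, a_31 = 168/560 = 0.30
  a_12 = 270/600 = 0.45, a_22 = 150/600 = 0.25, a_32 = 60/600 = 0.10
  a_13 = 90/600 = 0.15, a_23 = 30/600 = 0.05, a_33 = 180/600 = 0.30
I − A =
  [   0.85    -0.45    -0.15]
  [  -0.35     0.75    -0.05]
  [  -0.30    -0.10     0.70]
Cofactors of I−A, C_ij = (−1)^(i+j)·(minor ij) (rows/columns in the sector order above):
  C_11 = (0.75)(0.70) − (-0.05)(-0.10) = 0.5200
  C_12 = −[(-0.35)(0.70) − (-0.05)(-0.30)] = 0.2600
  C_13 = (-0.35)(-0.10) − (0.75)(-0.30) = 0.2600
  C_21 = −[(-0.45)(0.70) − (-0.15)(-0.10)] = 0.3300
  C_22 = (0.85)(0.70) − (-0.15)(-0.30) = 0.5500
  C_23 = −[(0.85)(-0.10) − (-0.45)(-0.30)] = 0.2200
  C_31 = (-0.45)(-0.05) − (-0.15)(0.75) = 0.1350
  C_32 = −[(0.85)(-0.05) − (-0.15)(-0.35)] = 0.0950
  C_33 = (0.85)(0.75) − (-0.45)(-0.35) = 0.4800
det(I−A) = Σ_j (I−A)_1j·C_1j = (0.85)(0.5200) + (-0.45)(0.2600) + (-0.15)(0.2600) = 0.2860
adj(I−A) = Cᵀ =
  [ 0.5200   0.3300   0.1350]
  [ 0.2600   0.5500   0.0950]
  [ 0.2600   0.2200   0.4800]
(I − A)⁻¹ = adj(I−A) / det(I−A) ≈
  [   1.8182     1.1538     0.4720]
  [   0.9091     1.9231     0.3322]
  [   0.9091     0.7692     1.6783]
Δx = (I − A)⁻¹ Δd with Δd having -75 in the Construction component and 0 elsewhere.
So Δx_3 = L_31 · (-75), where L_31 = adj(I−A)_31 / det(I−A) = 0.2600 / 0.2860.
Δx_3 = 0.2600 × (-75) / 0.2860 = -19.50 / 0.2860 ≈ -68.18.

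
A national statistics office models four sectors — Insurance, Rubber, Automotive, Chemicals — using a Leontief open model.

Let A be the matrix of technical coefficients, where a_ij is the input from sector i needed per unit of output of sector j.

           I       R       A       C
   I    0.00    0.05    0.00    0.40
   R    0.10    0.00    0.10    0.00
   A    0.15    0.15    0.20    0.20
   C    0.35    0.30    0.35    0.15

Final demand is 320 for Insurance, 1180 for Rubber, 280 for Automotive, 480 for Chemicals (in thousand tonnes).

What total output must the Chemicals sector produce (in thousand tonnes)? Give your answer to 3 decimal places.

x_C = 2170.687

I − A =
  [   1.00    -0.05     0.00    -0.40]
  [  -0.10     1.00    -0.10     0.00]
  [  -0.15    -0.15     0.80    -0.20]
  [  -0.35    -0.30    -0.35     0.85]
Compute the cofactors C_ij = (−1)^(i+j)·(3×3 minor ij) of I−A; the adjugate is their transpose:
adj(I−A) = Cᵀ =
  [ 0.591250   0.147500   0.156250   0.315000]
  [ 0.080750   0.477000   0.085000   0.058000]
  [ 0.216250   0.194375   0.693750   0.265000]
  [ 0.361000   0.309125   0.380000   0.780250]
det(I−A) = Σ_j (I−A)_1j·C_1j = (1.00)(0.591250) + (-0.05)(0.080750) + (0.00)(0.216250) + (-0.40)(0.361000) = 0.4428125
(I − A)⁻¹ = adj(I−A) / det(I−A) ≈
  [   1.3352     0.3331     0.3529     0.7114]
  [   0.1824     1.0772     0.1920     0.1310]
  [   0.4884     0.4390     1.5667     0.5984]
  [   0.8152     0.6981     0.8582     1.7620]
x = (I − A)⁻¹ d = adj(I−A)·d / det(I−A), with det(I−A) = 0.4428125:
  x_I = (0.591250·320 + 0.147500·1180 + 0.156250·280 + 0.315000·480) / 0.4428125 = 558.20 / 0.4428125 ≈ 1260.579
  x_R = (0.080750·320 + 0.477000·1180 + 0.085000·280 + 0.058000·480) / 0.4428125 = 640.34 / 0.4428125 ≈ 1446.075
  x_A = (0.216250·320 + 0.194375·1180 + 0.693750·280 + 0.265000·480) / 0.4428125 = 620.0125 / 0.4428125 ≈ 1400.169
  x_C = (0.361000·320 + 0.309125·1180 + 0.380000·280 + 0.780250·480) / 0.4428125 = 961.2075 / 0.4428125 ≈ 2170.687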